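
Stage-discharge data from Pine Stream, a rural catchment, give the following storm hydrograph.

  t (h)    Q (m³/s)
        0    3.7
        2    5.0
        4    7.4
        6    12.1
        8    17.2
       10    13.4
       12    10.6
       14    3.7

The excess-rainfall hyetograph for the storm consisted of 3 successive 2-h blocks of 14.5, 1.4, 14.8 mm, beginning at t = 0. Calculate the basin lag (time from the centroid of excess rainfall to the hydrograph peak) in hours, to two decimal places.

t_L ≈ 4.98 h

Centroid of excess rainfall: t_c = Σ P_i·t̄_i / ΣP_i = 3.0195 h (block centres at 1, 3, 5 h).
Hydrograph peak occurs at t = 8 h, so basin lag t_L = 8 − 3.0195 = 4.98 h.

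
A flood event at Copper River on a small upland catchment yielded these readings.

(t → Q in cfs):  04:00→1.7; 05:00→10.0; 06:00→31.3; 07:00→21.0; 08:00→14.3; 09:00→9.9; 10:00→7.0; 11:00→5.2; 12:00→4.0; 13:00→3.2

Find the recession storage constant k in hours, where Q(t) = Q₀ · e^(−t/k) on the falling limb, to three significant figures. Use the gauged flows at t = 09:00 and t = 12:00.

k ≈ 3.31 h

On the falling limb, Q drops from 9.9 to 4.0 cfs between t = 09:00 and t = 12:00 (Δt = 3 h).
k = −Δt / ln(Q₂/Q₁) = −3 / ln(4.0/9.9) = 3.31 h.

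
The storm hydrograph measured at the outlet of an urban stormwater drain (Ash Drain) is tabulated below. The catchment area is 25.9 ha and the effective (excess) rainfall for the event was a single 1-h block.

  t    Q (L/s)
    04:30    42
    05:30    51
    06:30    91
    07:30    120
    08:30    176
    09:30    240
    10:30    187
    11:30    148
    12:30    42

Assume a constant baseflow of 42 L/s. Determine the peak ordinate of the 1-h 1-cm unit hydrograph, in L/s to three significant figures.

Direct runoff: 0.0, 9.0, 49.0, 78.0, 134.0, 198.0, 145.0, 106.0, 0.0 L/s; ΣQ_DR = 719.0 L/s, peak = 198.0 L/s.
Runoff depth d = ΣQ_DR·Δt / A = 719.0 × 3600 / (25.9 ha) = 9.994 mm.
The 1-cm UH is the DRH scaled by (10 mm)/d, so U_p = 198.0 × 10/9.994 = 198 L/s.

U_p ≈ 198 L/s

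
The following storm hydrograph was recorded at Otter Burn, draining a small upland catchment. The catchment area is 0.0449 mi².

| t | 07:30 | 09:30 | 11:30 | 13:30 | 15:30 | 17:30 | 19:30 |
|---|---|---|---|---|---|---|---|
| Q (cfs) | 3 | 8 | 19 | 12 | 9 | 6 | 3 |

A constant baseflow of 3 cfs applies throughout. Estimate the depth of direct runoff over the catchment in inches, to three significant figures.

Direct runoff: 0.0, 5.0, 16.0, 9.0, 6.0, 3.0, 0.0 cfs; ΣQ_DR = 39.00 cfs.
V = ΣQ_DR · Δt = 39.00 × 7200 s = 2.808 × 10^5 ft³.
Over A = 0.0449 mi², depth = V / A = 2.69 in.

d ≈ 2.69 in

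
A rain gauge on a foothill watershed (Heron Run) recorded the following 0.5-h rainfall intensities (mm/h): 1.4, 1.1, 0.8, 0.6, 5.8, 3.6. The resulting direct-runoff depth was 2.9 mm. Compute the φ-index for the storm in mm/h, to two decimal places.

φ ≈ 1.80 mm/h

Only the 2 blocks with intensity above φ contribute runoff: 5.8, 3.6 mm/h.
Σ(I−φ)·Δt = d  ⇒  (5.8+3.6 − 2φ)·0.5 = 2.9
φ = (9.400 − 2.9/0.5) / 2 = 1.80 mm/h.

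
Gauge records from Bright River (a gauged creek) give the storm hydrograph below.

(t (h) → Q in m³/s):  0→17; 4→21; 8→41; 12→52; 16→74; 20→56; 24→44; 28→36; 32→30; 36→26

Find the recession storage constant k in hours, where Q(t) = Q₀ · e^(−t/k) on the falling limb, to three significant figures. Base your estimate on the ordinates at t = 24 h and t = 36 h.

k ≈ 22.8 h

On the falling limb, Q drops from 44 to 26 m³/s between t = 24 h and t = 36 h (Δt = 12 h).
k = −Δt / ln(Q₂/Q₁) = −12 / ln(26/44) = 22.8 h.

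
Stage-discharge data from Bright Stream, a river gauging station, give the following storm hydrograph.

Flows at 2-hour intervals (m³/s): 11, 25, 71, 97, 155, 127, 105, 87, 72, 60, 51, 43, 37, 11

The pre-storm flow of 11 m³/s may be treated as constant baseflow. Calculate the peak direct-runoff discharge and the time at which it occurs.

Subtracting baseflow gives direct-runoff ordinates: 0.0, 14.0, 60.0, 86.0, 144.0, 116.0, 94.0, 76.0, 61.0, 49.0, 40.0, 32.0, 26.0, 0.0 m³/s.
The maximum is 144.0 m³/s, occurring at the reading for t = 8 h.

Q_p = 144.0 m³/s at t = 8 h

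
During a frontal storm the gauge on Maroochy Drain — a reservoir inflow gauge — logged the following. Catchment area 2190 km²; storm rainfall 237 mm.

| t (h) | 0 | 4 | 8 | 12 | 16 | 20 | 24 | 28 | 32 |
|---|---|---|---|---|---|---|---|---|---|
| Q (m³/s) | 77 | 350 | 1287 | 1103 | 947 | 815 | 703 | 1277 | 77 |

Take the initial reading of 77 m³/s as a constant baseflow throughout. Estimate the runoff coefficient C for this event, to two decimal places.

C ≈ 0.16

ΣQ_DR = 5943 m³/s; V = ΣQ_DR·Δt = 8.558 × 10^7 m³.
Runoff depth d = V / A = 39.08 mm.
C = d / P = 39.08 / 237 = 0.16.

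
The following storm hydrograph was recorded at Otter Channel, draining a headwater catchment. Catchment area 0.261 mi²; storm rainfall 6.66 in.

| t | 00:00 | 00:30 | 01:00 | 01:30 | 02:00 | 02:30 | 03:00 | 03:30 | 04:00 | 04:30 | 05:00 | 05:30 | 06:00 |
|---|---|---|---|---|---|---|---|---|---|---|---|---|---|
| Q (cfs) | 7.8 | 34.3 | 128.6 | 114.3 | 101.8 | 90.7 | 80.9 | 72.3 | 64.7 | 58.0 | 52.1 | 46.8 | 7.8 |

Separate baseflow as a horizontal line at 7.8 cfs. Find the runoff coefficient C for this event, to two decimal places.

C ≈ 0.34

ΣQ_DR = 758.7 cfs; V = ΣQ_DR·Δt = 1.366 × 10^6 ft³.
Runoff depth d = V / A = 2.252 in.
C = d / P = 2.252 / 6.66 = 0.34.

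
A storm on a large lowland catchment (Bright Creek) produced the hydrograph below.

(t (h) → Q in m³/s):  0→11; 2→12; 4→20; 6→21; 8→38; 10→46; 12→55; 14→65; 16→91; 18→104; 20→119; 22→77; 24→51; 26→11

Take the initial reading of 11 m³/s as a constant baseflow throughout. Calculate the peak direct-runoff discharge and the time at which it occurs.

Q_p = 108.0 m³/s at t = 20 h

Subtracting baseflow gives direct-runoff ordinates: 0.0, 1.0, 9.0, 10.0, 27.0, 35.0, 44.0, 54.0, 80.0, 93.0, 108.0, 66.0, 40.0, 0.0 m³/s.
The maximum is 108.0 m³/s, occurring at the reading for t = 20 h.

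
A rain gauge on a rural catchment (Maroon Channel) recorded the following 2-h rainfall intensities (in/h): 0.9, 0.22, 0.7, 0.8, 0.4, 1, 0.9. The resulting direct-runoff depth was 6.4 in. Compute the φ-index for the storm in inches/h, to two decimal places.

φ ≈ 0.25 in/h

Only the 6 blocks with intensity above φ contribute runoff: 0.9, 0.7, 0.8, 0.4, 1, 0.9 in/h.
Σ(I−φ)·Δt = d  ⇒  (0.9+0.7+0.8+0.4+1+0.9 − 6φ)·2 = 6.4
φ = (4.700 − 6.4/2) / 6 = 0.25 in/h.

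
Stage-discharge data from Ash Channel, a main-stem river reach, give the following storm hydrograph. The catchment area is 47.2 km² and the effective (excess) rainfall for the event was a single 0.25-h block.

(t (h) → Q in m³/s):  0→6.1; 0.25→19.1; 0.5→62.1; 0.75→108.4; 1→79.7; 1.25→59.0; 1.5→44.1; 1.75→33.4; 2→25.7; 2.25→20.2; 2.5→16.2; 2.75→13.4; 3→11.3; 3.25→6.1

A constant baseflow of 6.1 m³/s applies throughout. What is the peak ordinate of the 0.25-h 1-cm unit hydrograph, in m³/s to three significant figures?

U_p ≈ 128 m³/s

Direct runoff: 0.0, 13.0, 56.0, 102.3, 73.6, 52.9, 38.0, 27.3, 19.6, 14.1, 10.1, 7.3, 5.2, 0.0 m³/s; ΣQ_DR = 419.4 m³/s, peak = 102.3 m³/s.
Runoff depth d = ΣQ_DR·Δt / A = 419.4 × 900 / (47.2 km²) = 7.997 mm.
The 1-cm UH is the DRH scaled by (10 mm)/d, so U_p = 102.3 × 10/7.997 = 128 m³/s.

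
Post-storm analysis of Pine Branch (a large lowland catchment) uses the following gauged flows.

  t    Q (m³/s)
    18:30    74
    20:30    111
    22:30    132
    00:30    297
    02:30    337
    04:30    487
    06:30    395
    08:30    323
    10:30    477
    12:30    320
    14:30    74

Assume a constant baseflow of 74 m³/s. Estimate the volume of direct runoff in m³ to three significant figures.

Direct-runoff ordinates (Q − Q_b): 0.0, 37.0, 58.0, 223.0, 263.0, 413.0, 321.0, 249.0, 403.0, 246.0, 0.0 m³/s.
ΣQ_DR = 2213 m³/s.
With Δt = 2 h = 7200 s, V = ΣQ_DR · Δt = 2213 × 7200 = 1.59 × 10^7 m³.

V ≈ 1.59 × 10^7 m³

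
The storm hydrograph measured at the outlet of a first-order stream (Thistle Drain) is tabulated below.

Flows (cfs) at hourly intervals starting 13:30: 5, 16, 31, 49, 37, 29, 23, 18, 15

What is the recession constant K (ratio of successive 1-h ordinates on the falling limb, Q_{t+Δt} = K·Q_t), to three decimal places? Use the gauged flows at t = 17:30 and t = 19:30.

K ≈ 0.788

Using the recession-limb readings at t = 17:30 and t = 19:30: Q falls from 37 to 23 cfs over 2 intervals.
K = (Q₂/Q₁)^(1/2) = (23/37)^(1/2) = 0.788.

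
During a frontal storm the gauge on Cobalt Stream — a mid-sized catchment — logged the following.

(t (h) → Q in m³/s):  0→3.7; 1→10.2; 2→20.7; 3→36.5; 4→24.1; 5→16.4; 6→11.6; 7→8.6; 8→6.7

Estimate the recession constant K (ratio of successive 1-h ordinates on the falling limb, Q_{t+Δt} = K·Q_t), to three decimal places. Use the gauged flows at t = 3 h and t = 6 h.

K ≈ 0.682

Using the recession-limb readings at t = 3 h and t = 6 h: Q falls from 36.5 to 11.6 m³/s over 3 intervals.
K = (Q₂/Q₁)^(1/3) = (11.6/36.5)^(1/3) = 0.682.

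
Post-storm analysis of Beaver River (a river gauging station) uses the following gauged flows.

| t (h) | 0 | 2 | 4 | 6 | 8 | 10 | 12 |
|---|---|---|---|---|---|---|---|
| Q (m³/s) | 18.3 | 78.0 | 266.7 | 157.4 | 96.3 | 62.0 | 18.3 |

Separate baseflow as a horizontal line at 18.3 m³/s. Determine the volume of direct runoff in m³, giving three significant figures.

Direct-runoff ordinates (Q − Q_b): 0.0, 59.7, 248.4, 139.1, 78.0, 43.7, 0.0 m³/s.
ΣQ_DR = 568.9 m³/s.
With Δt = 2 h = 7200 s, V = ΣQ_DR · Δt = 568.9 × 7200 = 4.10 × 10^6 m³.

V ≈ 4.10 × 10^6 m³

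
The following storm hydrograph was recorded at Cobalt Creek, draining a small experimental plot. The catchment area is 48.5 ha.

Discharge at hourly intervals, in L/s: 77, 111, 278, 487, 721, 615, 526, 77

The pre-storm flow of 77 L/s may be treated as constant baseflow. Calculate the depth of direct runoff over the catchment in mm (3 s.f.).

Direct runoff: 0.0, 34.0, 201.0, 410.0, 644.0, 538.0, 449.0, 0.0 L/s; ΣQ_DR = 2276 L/s.
V = ΣQ_DR · Δt = 2276 × 3600 s = 8.194 × 10^6 L.
Over A = 48.5 ha, depth = V / A = 16.9 mm.

d ≈ 16.9 mm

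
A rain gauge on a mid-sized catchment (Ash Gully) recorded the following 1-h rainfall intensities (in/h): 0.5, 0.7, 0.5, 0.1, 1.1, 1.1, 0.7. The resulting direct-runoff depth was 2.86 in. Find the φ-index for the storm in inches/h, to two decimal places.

Only the 6 blocks with intensity above φ contribute runoff: 0.5, 0.7, 0.5, 1.1, 1.1, 0.7 in/h.
Σ(I−φ)·Δt = d  ⇒  (0.5+0.7+0.5+1.1+1.1+0.7 − 6φ)·1 = 2.86
φ = (4.600 − 2.86/1) / 6 = 0.29 in/h.

φ ≈ 0.29 in/h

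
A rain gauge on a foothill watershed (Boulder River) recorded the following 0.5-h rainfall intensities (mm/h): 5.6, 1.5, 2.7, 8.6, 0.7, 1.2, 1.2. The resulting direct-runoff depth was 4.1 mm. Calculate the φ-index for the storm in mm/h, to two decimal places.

Only the 2 blocks with intensity above φ contribute runoff: 5.6, 8.6 mm/h.
Σ(I−φ)·Δt = d  ⇒  (5.6+8.6 − 2φ)·0.5 = 4.1
φ = (14.20 − 4.1/0.5) / 2 = 3.00 mm/h.

φ ≈ 3.00 mm/h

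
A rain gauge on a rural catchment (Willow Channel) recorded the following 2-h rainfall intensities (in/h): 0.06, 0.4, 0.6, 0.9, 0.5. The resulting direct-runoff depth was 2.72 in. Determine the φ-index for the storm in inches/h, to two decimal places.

φ ≈ 0.26 in/h

Only the 4 blocks with intensity above φ contribute runoff: 0.4, 0.6, 0.9, 0.5 in/h.
Σ(I−φ)·Δt = d  ⇒  (0.4+0.6+0.9+0.5 − 4φ)·2 = 2.72
φ = (2.400 − 2.72/2) / 4 = 0.26 in/h.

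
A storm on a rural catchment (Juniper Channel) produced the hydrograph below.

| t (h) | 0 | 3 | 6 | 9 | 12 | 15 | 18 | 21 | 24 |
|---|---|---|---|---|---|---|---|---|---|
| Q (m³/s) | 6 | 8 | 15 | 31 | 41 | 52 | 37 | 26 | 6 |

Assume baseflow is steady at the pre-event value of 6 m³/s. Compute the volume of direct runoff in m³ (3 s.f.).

V ≈ 1.81 × 10^6 m³

Direct-runoff ordinates (Q − Q_b): 0.0, 2.0, 9.0, 25.0, 35.0, 46.0, 31.0, 20.0, 0.0 m³/s.
ΣQ_DR = 168.0 m³/s.
With Δt = 3 h = 10800 s, V = ΣQ_DR · Δt = 168.0 × 10800 = 1.81 × 10^6 m³.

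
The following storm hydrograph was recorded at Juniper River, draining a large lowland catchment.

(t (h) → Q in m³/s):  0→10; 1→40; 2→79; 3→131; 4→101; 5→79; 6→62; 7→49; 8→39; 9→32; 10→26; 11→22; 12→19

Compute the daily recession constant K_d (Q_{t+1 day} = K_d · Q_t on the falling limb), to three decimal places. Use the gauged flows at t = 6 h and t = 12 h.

Between t = 6 h and t = 12 h the flow falls from 62 to 19 m³/s over 6×1 h = 6 h.
Per-interval ratio K = (19/62)^(1/6) = 0.8211; K_d = K^(24/1) = 0.009.

K_d ≈ 0.009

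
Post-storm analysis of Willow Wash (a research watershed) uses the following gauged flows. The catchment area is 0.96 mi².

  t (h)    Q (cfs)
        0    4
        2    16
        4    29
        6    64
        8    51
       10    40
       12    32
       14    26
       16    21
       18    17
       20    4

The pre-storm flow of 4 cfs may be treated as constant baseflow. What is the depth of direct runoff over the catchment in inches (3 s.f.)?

Direct runoff: 0.0, 12.0, 25.0, 60.0, 47.0, 36.0, 28.0, 22.0, 17.0, 13.0, 0.0 cfs; ΣQ_DR = 260.0 cfs.
V = ΣQ_DR · Δt = 260.0 × 7200 s = 1.872 × 10^6 ft³.
Over A = 0.96 mi², depth = V / A = 0.839 in.

d ≈ 0.839 in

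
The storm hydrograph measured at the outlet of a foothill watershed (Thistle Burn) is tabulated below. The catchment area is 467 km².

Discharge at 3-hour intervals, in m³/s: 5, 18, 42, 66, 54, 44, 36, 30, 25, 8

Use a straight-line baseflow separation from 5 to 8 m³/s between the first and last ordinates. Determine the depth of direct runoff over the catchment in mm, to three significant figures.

d ≈ 6.08 mm

Direct runoff: 0.00, 12.67, 36.33, 60.00, 47.67, 37.33, 29.00, 22.67, 17.33, 0.00 m³/s; ΣQ_DR = 263.0 m³/s.
V = ΣQ_DR · Δt = 263.0 × 10800 s = 2.840 × 10^6 m³.
Over A = 467 km², depth = V / A = 6.08 mm.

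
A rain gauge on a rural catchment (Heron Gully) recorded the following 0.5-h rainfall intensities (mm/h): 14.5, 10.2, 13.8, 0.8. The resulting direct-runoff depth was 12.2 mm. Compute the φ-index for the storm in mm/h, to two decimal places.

Only the 3 blocks with intensity above φ contribute runoff: 14.5, 10.2, 13.8 mm/h.
Σ(I−φ)·Δt = d  ⇒  (14.5+10.2+13.8 − 3φ)·0.5 = 12.2
φ = (38.50 − 12.2/0.5) / 3 = 4.70 mm/h.

φ ≈ 4.70 mm/h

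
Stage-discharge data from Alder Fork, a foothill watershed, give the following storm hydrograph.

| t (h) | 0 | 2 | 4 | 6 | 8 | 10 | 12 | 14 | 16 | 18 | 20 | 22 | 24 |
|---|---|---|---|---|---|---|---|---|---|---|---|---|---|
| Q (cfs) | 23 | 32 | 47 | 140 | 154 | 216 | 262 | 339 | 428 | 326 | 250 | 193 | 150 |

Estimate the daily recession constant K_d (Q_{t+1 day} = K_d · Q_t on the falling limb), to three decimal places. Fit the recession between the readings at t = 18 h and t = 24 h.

Between t = 18 h and t = 24 h the flow falls from 326 to 150 cfs over 3×2 h = 6 h.
Per-interval ratio K = (150/326)^(1/3) = 0.7720; K_d = K^(24/2) = 0.045.

K_d ≈ 0.045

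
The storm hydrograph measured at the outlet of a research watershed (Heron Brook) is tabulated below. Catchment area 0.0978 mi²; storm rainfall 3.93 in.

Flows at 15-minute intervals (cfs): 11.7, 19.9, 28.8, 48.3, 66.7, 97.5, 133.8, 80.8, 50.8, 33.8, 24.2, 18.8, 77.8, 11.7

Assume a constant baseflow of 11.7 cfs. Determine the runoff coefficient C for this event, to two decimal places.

ΣQ_DR = 540.8 cfs; V = ΣQ_DR·Δt = 4.867 × 10^5 ft³.
Runoff depth d = V / A = 2.142 in.
C = d / P = 2.142 / 3.93 = 0.55.

C ≈ 0.55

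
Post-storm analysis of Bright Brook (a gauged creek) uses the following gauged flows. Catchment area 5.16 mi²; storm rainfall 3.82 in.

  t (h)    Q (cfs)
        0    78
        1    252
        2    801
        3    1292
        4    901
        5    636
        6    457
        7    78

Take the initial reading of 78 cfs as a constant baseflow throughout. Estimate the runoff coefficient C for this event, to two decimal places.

ΣQ_DR = 3871 cfs; V = ΣQ_DR·Δt = 1.394 × 10^7 ft³.
Runoff depth d = V / A = 1.162 in.
C = d / P = 1.162 / 3.82 = 0.30.

C ≈ 0.30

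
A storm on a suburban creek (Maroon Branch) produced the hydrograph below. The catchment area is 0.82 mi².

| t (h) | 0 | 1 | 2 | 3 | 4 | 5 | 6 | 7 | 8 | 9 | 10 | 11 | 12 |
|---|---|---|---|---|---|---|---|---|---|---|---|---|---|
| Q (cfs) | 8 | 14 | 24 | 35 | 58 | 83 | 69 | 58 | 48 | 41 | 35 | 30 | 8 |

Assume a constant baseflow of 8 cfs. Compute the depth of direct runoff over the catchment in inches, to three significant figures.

d ≈ 0.769 in

Direct runoff: 0.0, 6.0, 16.0, 27.0, 50.0, 75.0, 61.0, 50.0, 40.0, 33.0, 27.0, 22.0, 0.0 cfs; ΣQ_DR = 407.0 cfs.
V = ΣQ_DR · Δt = 407.0 × 3600 s = 1.465 × 10^6 ft³.
Over A = 0.82 mi², depth = V / A = 0.769 in.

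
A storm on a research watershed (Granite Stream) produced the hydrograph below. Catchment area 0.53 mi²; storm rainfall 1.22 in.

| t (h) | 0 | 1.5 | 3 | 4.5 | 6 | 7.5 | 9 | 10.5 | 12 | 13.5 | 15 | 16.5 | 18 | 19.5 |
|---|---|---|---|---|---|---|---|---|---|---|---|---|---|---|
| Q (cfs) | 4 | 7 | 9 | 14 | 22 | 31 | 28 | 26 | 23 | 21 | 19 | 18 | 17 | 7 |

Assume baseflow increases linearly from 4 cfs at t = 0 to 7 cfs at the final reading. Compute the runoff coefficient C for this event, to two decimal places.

ΣQ_DR = 169.0 cfs; V = ΣQ_DR·Δt = 9.126 × 10^5 ft³.
Runoff depth d = V / A = 0.7412 in.
C = d / P = 0.7412 / 1.22 = 0.61.

C ≈ 0.61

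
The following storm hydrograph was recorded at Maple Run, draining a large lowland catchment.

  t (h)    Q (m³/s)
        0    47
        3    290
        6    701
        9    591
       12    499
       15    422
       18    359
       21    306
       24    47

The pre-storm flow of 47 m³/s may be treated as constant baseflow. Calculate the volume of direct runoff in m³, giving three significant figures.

V ≈ 3.07 × 10^7 m³

Direct-runoff ordinates (Q − Q_b): 0.0, 243.0, 654.0, 544.0, 452.0, 375.0, 312.0, 259.0, 0.0 m³/s.
ΣQ_DR = 2839 m³/s.
With Δt = 3 h = 10800 s, V = ΣQ_DR · Δt = 2839 × 10800 = 3.07 × 10^7 m³.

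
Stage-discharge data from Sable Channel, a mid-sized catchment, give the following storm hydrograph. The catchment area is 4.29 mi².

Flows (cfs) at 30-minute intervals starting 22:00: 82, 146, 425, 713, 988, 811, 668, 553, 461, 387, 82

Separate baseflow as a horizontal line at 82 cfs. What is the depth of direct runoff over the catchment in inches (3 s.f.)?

Direct runoff: 0.0, 64.0, 343.0, 631.0, 906.0, 729.0, 586.0, 471.0, 379.0, 305.0, 0.0 cfs; ΣQ_DR = 4414 cfs.
V = ΣQ_DR · Δt = 4414 × 1800 s = 7.945 × 10^6 ft³.
Over A = 4.29 mi², depth = V / A = 0.797 in.

d ≈ 0.797 in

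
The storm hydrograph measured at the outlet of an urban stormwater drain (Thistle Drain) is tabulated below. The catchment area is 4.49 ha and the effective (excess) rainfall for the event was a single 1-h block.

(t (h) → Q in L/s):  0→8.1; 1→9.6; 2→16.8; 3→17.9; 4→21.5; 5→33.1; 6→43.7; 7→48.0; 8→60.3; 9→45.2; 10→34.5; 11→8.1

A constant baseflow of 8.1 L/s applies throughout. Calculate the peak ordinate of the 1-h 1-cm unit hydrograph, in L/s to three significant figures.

U_p ≈ 26.1 L/s

Direct runoff: 0.0, 1.5, 8.7, 9.8, 13.4, 25.0, 35.6, 39.9, 52.2, 37.1, 26.4, 0.0 L/s; ΣQ_DR = 249.6 L/s, peak = 52.2 L/s.
Runoff depth d = ΣQ_DR·Δt / A = 249.6 × 3600 / (4.49 ha) = 20.01 mm.
The 1-cm UH is the DRH scaled by (10 mm)/d, so U_p = 52.2 × 10/20.01 = 26.1 L/s.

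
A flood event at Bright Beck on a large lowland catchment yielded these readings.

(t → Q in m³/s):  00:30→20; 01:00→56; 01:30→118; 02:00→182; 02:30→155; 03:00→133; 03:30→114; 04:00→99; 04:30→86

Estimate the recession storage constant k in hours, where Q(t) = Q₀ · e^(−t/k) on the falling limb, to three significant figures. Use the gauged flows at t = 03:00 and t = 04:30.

k ≈ 3.44 h

On the falling limb, Q drops from 133 to 86 m³/s between t = 03:00 and t = 04:30 (Δt = 1.5 h).
k = −Δt / ln(Q₂/Q₁) = −1.5 / ln(86/133) = 3.44 h.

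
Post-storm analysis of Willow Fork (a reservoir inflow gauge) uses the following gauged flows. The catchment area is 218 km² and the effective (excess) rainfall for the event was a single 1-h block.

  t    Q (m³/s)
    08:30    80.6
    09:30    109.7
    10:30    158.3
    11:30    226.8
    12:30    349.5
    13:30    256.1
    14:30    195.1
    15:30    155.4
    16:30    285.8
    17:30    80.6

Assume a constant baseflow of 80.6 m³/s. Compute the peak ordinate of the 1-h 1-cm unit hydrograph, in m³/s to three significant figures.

U_p ≈ 149 m³/s

Direct runoff: 0.0, 29.1, 77.7, 146.2, 268.9, 175.5, 114.5, 74.8, 205.2, 0.0 m³/s; ΣQ_DR = 1092 m³/s, peak = 268.9 m³/s.
Runoff depth d = ΣQ_DR·Δt / A = 1092 × 3600 / (218 km²) = 18.03 mm.
The 1-cm UH is the DRH scaled by (10 mm)/d, so U_p = 268.9 × 10/18.03 = 149 m³/s.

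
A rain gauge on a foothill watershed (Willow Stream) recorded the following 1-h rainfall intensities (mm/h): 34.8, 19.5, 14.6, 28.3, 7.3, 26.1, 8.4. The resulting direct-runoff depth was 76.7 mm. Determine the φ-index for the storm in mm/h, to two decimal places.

φ ≈ 9.32 mm/h

Only the 5 blocks with intensity above φ contribute runoff: 34.8, 19.5, 14.6, 28.3, 26.1 mm/h.
Σ(I−φ)·Δt = d  ⇒  (34.8+19.5+14.6+28.3+26.1 − 5φ)·1 = 76.7
φ = (123.3 − 76.7/1) / 5 = 9.32 mm/h.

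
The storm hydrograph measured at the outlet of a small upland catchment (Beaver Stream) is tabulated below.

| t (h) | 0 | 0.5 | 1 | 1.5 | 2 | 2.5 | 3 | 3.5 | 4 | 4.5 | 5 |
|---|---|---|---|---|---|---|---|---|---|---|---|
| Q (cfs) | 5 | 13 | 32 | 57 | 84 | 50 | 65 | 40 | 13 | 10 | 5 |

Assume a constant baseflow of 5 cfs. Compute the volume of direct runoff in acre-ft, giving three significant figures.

Direct-runoff ordinates (Q − Q_b): 0.0, 8.0, 27.0, 52.0, 79.0, 45.0, 60.0, 35.0, 8.0, 5.0, 0.0 cfs.
ΣQ_DR = 319.0 cfs.
With Δt = 0.5 h = 1800 s, V = ΣQ_DR · Δt = 319.0 × 1800 = 5.74 × 10^5 ft³ = 13.2 acre-ft.

V ≈ 13.2 acre-ft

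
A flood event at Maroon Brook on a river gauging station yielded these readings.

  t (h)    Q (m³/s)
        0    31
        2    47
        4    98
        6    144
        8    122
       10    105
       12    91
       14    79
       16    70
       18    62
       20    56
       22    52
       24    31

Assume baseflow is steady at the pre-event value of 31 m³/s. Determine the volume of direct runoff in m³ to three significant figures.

V ≈ 4.21 × 10^6 m³

Direct-runoff ordinates (Q − Q_b): 0.0, 16.0, 67.0, 113.0, 91.0, 74.0, 60.0, 48.0, 39.0, 31.0, 25.0, 21.0, 0.0 m³/s.
ΣQ_DR = 585.0 m³/s.
With Δt = 2 h = 7200 s, V = ΣQ_DR · Δt = 585.0 × 7200 = 4.21 × 10^6 m³.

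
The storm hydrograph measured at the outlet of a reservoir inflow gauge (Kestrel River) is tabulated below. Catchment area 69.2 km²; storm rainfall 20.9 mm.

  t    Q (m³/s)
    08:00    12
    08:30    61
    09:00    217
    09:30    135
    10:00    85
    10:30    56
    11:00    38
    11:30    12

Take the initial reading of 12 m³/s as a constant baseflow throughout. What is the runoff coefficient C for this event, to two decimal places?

C ≈ 0.65

ΣQ_DR = 520.0 m³/s; V = ΣQ_DR·Δt = 9.360 × 10^5 m³.
Runoff depth d = V / A = 13.53 mm.
C = d / P = 13.53 / 20.9 = 0.65.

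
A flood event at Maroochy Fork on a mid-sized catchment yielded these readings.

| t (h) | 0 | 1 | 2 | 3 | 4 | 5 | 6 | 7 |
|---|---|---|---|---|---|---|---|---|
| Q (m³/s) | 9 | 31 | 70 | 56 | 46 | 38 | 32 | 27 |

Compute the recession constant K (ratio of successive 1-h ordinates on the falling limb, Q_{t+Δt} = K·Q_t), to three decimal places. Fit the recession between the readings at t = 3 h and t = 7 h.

K ≈ 0.833

Using the recession-limb readings at t = 3 h and t = 7 h: Q falls from 56 to 27 m³/s over 4 intervals.
K = (Q₂/Q₁)^(1/4) = (27/56)^(1/4) = 0.833.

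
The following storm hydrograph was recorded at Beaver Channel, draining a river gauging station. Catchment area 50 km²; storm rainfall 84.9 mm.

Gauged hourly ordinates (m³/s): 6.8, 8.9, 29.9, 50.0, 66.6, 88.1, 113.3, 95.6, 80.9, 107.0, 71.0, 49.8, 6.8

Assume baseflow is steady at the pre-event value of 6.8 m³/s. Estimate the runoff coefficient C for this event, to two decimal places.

ΣQ_DR = 686.3 m³/s; V = ΣQ_DR·Δt = 2.471 × 10^6 m³.
Runoff depth d = V / A = 49.41 mm.
C = d / P = 49.41 / 84.9 = 0.58.

C ≈ 0.58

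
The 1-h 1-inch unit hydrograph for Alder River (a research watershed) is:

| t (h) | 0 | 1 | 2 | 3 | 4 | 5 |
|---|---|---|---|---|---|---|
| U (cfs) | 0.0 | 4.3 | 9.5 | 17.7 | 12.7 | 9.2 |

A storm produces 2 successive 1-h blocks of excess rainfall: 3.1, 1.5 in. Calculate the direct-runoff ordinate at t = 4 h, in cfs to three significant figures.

By discrete convolution, Q_j = Σ (P_i / 1 in) · U_{j−i}.
At t = 4 h (j=4): Q = (3.1/1)·12.7 + (1.5/1)·17.7 = 65.9 cfs.

Q ≈ 65.9 cfs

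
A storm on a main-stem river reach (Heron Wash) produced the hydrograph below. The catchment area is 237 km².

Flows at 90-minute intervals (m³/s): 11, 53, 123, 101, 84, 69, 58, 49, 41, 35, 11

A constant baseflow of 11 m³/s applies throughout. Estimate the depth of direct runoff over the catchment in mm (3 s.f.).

Direct runoff: 0.0, 42.0, 112.0, 90.0, 73.0, 58.0, 47.0, 38.0, 30.0, 24.0, 0.0 m³/s; ΣQ_DR = 514.0 m³/s.
V = ΣQ_DR · Δt = 514.0 × 5400 s = 2.776 × 10^6 m³.
Over A = 237 km², depth = V / A = 11.7 mm.

d ≈ 11.7 mm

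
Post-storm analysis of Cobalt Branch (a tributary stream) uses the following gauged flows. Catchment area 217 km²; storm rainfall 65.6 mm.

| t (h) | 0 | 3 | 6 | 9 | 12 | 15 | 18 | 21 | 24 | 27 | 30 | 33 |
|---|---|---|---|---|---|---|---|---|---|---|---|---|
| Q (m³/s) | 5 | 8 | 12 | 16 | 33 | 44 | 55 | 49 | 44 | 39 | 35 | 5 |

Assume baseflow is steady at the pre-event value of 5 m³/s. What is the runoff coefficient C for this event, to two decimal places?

C ≈ 0.22

ΣQ_DR = 285.0 m³/s; V = ΣQ_DR·Δt = 3.078 × 10^6 m³.
Runoff depth d = V / A = 14.18 mm.
C = d / P = 14.18 / 65.6 = 0.22.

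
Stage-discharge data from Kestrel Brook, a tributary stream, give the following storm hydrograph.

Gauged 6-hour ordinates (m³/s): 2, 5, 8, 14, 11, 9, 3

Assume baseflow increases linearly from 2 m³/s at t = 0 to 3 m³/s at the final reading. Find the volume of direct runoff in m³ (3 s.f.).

Direct-runoff ordinates (Q − Q_b): 0.00, 2.83, 5.67, 11.50, 8.33, 6.17, 0.00 m³/s.
ΣQ_DR = 34.50 m³/s.
With Δt = 6 h = 21600 s, V = ΣQ_DR · Δt = 34.50 × 21600 = 7.45 × 10^5 m³.

V ≈ 7.45 × 10^5 m³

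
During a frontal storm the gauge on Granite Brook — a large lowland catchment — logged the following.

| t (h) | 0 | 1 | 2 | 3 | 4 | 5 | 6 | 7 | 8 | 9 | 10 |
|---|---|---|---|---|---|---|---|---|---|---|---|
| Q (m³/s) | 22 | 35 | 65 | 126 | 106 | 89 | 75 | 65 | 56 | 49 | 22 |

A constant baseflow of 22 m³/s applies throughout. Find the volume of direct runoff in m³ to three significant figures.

Direct-runoff ordinates (Q − Q_b): 0.0, 13.0, 43.0, 104.0, 84.0, 67.0, 53.0, 43.0, 34.0, 27.0, 0.0 m³/s.
ΣQ_DR = 468.0 m³/s.
With Δt = 1 h = 3600 s, V = ΣQ_DR · Δt = 468.0 × 3600 = 1.68 × 10^6 m³.

V ≈ 1.68 × 10^6 m³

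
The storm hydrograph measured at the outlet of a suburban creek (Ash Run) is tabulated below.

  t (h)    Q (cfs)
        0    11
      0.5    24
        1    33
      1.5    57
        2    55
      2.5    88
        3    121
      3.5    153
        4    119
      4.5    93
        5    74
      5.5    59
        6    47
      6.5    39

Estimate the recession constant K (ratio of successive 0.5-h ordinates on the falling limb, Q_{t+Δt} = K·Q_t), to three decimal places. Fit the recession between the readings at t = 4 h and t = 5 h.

Using the recession-limb readings at t = 4 h and t = 5 h: Q falls from 119 to 74 cfs over 2 intervals.
K = (Q₂/Q₁)^(1/2) = (74/119)^(1/2) = 0.789.

K ≈ 0.789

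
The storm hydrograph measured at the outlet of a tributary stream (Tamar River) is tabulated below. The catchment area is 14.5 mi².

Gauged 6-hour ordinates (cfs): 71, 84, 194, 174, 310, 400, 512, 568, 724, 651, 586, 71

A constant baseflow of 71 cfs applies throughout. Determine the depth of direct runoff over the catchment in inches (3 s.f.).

d ≈ 2.24 in

Direct runoff: 0.0, 13.0, 123.0, 103.0, 239.0, 329.0, 441.0, 497.0, 653.0, 580.0, 515.0, 0.0 cfs; ΣQ_DR = 3493 cfs.
V = ΣQ_DR · Δt = 3493 × 21600 s = 7.545 × 10^7 ft³.
Over A = 14.5 mi², depth = V / A = 2.24 in.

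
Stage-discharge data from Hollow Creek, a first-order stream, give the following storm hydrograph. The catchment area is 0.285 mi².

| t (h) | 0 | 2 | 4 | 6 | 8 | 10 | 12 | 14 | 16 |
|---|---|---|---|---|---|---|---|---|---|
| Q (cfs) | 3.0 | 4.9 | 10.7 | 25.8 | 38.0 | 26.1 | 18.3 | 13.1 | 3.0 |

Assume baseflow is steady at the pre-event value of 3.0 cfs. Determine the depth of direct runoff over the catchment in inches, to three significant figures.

d ≈ 1.26 in

Direct runoff: 0.0, 1.9, 7.7, 22.8, 35.0, 23.1, 15.3, 10.1, 0.0 cfs; ΣQ_DR = 115.9 cfs.
V = ΣQ_DR · Δt = 115.9 × 7200 s = 8.345 × 10^5 ft³.
Over A = 0.285 mi², depth = V / A = 1.26 in.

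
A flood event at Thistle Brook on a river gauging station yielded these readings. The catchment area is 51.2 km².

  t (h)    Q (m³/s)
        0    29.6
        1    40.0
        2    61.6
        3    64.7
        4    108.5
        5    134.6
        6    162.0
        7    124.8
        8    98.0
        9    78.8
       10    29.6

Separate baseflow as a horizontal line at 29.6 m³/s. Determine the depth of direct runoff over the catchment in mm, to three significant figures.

d ≈ 42.7 mm

Direct runoff: 0.0, 10.4, 32.0, 35.1, 78.9, 105.0, 132.4, 95.2, 68.4, 49.2, 0.0 m³/s; ΣQ_DR = 606.6 m³/s.
V = ΣQ_DR · Δt = 606.6 × 3600 s = 2.184 × 10^6 m³.
Over A = 51.2 km², depth = V / A = 42.7 mm.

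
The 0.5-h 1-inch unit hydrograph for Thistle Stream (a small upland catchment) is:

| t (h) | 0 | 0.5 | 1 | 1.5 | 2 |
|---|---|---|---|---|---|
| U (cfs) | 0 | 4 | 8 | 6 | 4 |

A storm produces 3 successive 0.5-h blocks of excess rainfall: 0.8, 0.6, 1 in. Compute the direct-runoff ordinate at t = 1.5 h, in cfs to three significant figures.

By discrete convolution, Q_j = Σ (P_i / 1 in) · U_{j−i}.
At t = 1.5 h (j=3): Q = (0.8/1)·6 + (0.6/1)·8 + (1/1)·4 = 13.6 cfs.

Q ≈ 13.6 cfs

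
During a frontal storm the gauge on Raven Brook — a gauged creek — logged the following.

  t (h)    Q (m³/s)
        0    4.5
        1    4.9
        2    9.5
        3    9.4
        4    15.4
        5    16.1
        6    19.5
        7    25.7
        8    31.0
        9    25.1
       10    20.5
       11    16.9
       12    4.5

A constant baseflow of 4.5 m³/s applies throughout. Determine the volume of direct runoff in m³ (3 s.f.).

V ≈ 5.20 × 10^5 m³

Direct-runoff ordinates (Q − Q_b): 0.0, 0.4, 5.0, 4.9, 10.9, 11.6, 15.0, 21.2, 26.5, 20.6, 16.0, 12.4, 0.0 m³/s.
ΣQ_DR = 144.5 m³/s.
With Δt = 1 h = 3600 s, V = ΣQ_DR · Δt = 144.5 × 3600 = 5.20 × 10^5 m³.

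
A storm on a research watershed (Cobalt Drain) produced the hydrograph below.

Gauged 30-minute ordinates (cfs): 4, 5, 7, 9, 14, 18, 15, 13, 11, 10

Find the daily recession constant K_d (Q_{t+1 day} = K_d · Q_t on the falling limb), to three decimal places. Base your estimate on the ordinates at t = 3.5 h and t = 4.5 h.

K_d ≈ 0.002

Between t = 3.5 h and t = 4.5 h the flow falls from 13 to 10 cfs over 2×0.5 h = 1 h.
Per-interval ratio K = (10/13)^(1/2) = 0.8771; K_d = K^(24/0.5) = 0.002.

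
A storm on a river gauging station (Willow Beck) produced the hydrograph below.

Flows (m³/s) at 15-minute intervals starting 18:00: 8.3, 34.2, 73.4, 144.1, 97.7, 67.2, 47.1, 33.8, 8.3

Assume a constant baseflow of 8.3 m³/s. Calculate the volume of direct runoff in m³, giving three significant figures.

Direct-runoff ordinates (Q − Q_b): 0.0, 25.9, 65.1, 135.8, 89.4, 58.9, 38.8, 25.5, 0.0 m³/s.
ΣQ_DR = 439.4 m³/s.
With Δt = 0.25 h = 900 s, V = ΣQ_DR · Δt = 439.4 × 900 = 3.95 × 10^5 m³.

V ≈ 3.95 × 10^5 m³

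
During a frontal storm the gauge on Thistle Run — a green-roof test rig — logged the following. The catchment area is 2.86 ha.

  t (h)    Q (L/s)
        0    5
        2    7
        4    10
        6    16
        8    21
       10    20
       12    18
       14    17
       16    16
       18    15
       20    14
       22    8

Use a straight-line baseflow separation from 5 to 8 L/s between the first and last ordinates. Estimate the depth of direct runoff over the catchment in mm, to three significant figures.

d ≈ 22.4 mm

Direct runoff: 0.00, 1.73, 4.45, 10.18, 14.91, 13.64, 11.36, 10.09, 8.82, 7.55, 6.27, 0.00 L/s; ΣQ_DR = 89.00 L/s.
V = ΣQ_DR · Δt = 89.00 × 7200 s = 6.408 × 10^5 L.
Over A = 2.86 ha, depth = V / A = 22.4 mm.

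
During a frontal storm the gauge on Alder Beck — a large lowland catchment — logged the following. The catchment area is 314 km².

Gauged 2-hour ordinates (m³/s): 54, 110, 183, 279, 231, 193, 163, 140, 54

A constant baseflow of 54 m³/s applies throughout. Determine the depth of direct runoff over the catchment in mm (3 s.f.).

Direct runoff: 0.0, 56.0, 129.0, 225.0, 177.0, 139.0, 109.0, 86.0, 0.0 m³/s; ΣQ_DR = 921.0 m³/s.
V = ΣQ_DR · Δt = 921.0 × 7200 s = 6.631 × 10^6 m³.
Over A = 314 km², depth = V / A = 21.1 mm.

d ≈ 21.1 mm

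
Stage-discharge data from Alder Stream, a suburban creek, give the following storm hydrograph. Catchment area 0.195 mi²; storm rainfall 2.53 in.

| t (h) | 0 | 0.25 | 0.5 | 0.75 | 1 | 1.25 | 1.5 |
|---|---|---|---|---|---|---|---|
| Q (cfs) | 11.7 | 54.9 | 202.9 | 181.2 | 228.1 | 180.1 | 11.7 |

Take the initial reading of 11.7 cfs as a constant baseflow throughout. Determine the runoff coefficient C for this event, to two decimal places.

ΣQ_DR = 788.7 cfs; V = ΣQ_DR·Δt = 7.098 × 10^5 ft³.
Runoff depth d = V / A = 1.567 in.
C = d / P = 1.567 / 2.53 = 0.62.

C ≈ 0.62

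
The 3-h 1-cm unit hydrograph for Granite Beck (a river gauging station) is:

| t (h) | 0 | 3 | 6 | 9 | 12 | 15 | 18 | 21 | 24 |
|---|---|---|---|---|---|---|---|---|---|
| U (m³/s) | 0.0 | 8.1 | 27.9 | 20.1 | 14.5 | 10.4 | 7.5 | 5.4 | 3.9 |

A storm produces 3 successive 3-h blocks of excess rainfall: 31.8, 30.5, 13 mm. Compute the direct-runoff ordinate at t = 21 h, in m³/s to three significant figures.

By discrete convolution, Q_j = Σ (P_i / 10 mm) · U_{j−i}.
At t = 21 h (j=7): Q = (31.8/10)·5.4 + (30.5/10)·7.5 + (13/10)·10.4 = 53.6 m³/s.

Q ≈ 53.6 m³/s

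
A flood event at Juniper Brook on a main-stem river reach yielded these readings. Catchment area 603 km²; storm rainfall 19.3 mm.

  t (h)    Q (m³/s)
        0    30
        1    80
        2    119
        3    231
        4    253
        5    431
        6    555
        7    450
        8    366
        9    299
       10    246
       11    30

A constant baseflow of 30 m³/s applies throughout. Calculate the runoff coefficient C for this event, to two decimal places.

ΣQ_DR = 2730 m³/s; V = ΣQ_DR·Δt = 9.828 × 10^6 m³.
Runoff depth d = V / A = 16.30 mm.
C = d / P = 16.30 / 19.3 = 0.84.

C ≈ 0.84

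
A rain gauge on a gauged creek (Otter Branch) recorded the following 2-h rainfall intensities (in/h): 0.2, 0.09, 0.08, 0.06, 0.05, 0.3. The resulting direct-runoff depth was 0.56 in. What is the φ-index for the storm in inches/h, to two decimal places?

Only the 2 blocks with intensity above φ contribute runoff: 0.2, 0.3 in/h.
Σ(I−φ)·Δt = d  ⇒  (0.2+0.3 − 2φ)·2 = 0.56
φ = (0.5000 − 0.56/2) / 2 = 0.11 in/h.

φ ≈ 0.11 in/h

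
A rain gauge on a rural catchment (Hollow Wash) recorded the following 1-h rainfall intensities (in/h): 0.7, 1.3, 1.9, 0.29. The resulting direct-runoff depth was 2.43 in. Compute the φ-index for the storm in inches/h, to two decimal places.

Only the 3 blocks with intensity above φ contribute runoff: 0.7, 1.3, 1.9 in/h.
Σ(I−φ)·Δt = d  ⇒  (0.7+1.3+1.9 − 3φ)·1 = 2.43
φ = (3.900 − 2.43/1) / 3 = 0.49 in/h.

φ ≈ 0.49 in/h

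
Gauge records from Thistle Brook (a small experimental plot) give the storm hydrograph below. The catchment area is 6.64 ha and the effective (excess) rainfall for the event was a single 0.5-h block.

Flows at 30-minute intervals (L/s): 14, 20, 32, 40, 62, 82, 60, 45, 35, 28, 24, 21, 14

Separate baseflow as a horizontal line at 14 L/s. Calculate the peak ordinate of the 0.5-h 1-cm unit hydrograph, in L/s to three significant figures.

U_p ≈ 85.0 L/s

Direct runoff: 0.0, 6.0, 18.0, 26.0, 48.0, 68.0, 46.0, 31.0, 21.0, 14.0, 10.0, 7.0, 0.0 L/s; ΣQ_DR = 295.0 L/s, peak = 68.0 L/s.
Runoff depth d = ΣQ_DR·Δt / A = 295.0 × 1800 / (6.64 ha) = 7.997 mm.
The 1-cm UH is the DRH scaled by (10 mm)/d, so U_p = 68.0 × 10/7.997 = 85.0 L/s.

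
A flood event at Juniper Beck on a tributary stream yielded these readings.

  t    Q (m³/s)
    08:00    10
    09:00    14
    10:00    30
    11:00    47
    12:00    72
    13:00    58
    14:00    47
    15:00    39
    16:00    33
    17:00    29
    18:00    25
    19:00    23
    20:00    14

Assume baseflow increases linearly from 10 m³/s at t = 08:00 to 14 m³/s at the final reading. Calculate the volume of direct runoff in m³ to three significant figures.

Direct-runoff ordinates (Q − Q_b): 0.00, 3.67, 19.33, 36.00, 60.67, 46.33, 35.00, 26.67, 20.33, 16.00, 11.67, 9.33, 0.00 m³/s.
ΣQ_DR = 285.0 m³/s.
With Δt = 1 h = 3600 s, V = ΣQ_DR · Δt = 285.0 × 3600 = 1.03 × 10^6 m³.

V ≈ 1.03 × 10^6 m³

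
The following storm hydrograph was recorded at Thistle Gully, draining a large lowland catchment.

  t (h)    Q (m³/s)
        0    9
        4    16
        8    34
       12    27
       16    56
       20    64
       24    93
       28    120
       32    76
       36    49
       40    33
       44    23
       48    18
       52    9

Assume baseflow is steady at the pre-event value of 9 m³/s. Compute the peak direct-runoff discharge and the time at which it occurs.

Q_p = 111.0 m³/s at t = 28 h

Subtracting baseflow gives direct-runoff ordinates: 0.0, 7.0, 25.0, 18.0, 47.0, 55.0, 84.0, 111.0, 67.0, 40.0, 24.0, 14.0, 9.0, 0.0 m³/s.
The maximum is 111.0 m³/s, occurring at the reading for t = 28 h.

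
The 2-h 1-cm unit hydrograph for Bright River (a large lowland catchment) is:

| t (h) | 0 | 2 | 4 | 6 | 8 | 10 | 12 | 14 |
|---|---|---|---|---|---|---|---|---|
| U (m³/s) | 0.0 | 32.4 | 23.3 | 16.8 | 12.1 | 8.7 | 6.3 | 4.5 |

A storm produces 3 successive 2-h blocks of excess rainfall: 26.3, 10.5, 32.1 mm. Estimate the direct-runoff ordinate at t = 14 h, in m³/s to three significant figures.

Q ≈ 46.4 m³/s

By discrete convolution, Q_j = Σ (P_i / 10 mm) · U_{j−i}.
At t = 14 h (j=7): Q = (26.3/10)·4.5 + (10.5/10)·6.3 + (32.1/10)·8.7 = 46.4 m³/s.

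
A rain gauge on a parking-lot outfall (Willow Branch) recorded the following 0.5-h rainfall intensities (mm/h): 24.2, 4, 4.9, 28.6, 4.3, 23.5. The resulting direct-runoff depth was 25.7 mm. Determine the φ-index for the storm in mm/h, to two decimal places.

Only the 3 blocks with intensity above φ contribute runoff: 24.2, 28.6, 23.5 mm/h.
Σ(I−φ)·Δt = d  ⇒  (24.2+28.6+23.5 − 3φ)·0.5 = 25.7
φ = (76.30 − 25.7/0.5) / 3 = 8.30 mm/h.

φ ≈ 8.30 mm/h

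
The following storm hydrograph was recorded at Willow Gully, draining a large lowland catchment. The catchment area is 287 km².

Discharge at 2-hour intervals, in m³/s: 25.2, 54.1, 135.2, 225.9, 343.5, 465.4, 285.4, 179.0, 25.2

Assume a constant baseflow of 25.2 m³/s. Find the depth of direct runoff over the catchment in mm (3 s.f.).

d ≈ 37.9 mm

Direct runoff: 0.0, 28.9, 110.0, 200.7, 318.3, 440.2, 260.2, 153.8, 0.0 m³/s; ΣQ_DR = 1512 m³/s.
V = ΣQ_DR · Δt = 1512 × 7200 s = 1.089 × 10^7 m³.
Over A = 287 km², depth = V / A = 37.9 mm.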